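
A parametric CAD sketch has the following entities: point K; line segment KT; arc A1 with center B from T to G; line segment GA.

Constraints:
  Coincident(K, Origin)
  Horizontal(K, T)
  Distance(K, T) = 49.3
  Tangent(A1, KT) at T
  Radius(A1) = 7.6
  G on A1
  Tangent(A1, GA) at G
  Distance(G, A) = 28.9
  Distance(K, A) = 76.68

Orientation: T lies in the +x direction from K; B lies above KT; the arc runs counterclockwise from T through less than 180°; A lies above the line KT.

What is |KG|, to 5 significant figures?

55.746

Checks: ∠(BT, TK) = 90.00° ✓; |BT| = 7.600 ✓; |BG| = 7.600 ✓; ∠(BG, GA) = 90.00° ✓; |GA| = 28.90 ✓; |KA| = 76.68 ✓.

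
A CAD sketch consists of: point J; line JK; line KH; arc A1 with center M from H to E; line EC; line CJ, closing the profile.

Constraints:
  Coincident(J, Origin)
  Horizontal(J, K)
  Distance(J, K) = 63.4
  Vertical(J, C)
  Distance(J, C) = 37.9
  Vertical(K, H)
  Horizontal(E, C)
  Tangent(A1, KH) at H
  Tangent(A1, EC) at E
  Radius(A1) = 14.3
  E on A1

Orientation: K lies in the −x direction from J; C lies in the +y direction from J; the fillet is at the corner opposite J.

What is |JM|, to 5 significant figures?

54.477

J is at the origin; J and K share the same y with |JK| = 63.4 and K on the −x side, so K = (-63.400, 0.0000). JC is vertical with |JC| = 37.9 and C on the +y side, so C = (0.0000, 37.900). The virtual corner opposite J is at (-63.400, 37.900). The tangent condition forces MH to be normal to KH and the tangent condition forces ME to be normal to EC, with radius 14.3, so the center M sits 14.3 in from both sides at M = (-49.100, 23.600). Then |JM| = |M − J| = 54.477.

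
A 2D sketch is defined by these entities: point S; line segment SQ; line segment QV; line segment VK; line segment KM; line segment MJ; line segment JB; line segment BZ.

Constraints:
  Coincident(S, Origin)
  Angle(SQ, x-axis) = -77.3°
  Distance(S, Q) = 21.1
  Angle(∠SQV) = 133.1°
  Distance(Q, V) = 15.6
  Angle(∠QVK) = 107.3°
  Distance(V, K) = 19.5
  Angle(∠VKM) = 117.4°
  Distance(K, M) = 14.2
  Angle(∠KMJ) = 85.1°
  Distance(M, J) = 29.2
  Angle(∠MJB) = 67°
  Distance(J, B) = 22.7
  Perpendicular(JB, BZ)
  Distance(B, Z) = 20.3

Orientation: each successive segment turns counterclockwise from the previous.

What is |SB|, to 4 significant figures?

32.81

S is at the origin; SQ runs at -77.3° with length 21.1, so Q = (4.639, -20.58). ∠SQV = 133.1° gives QV at -30.40° from the x-axis; with |QV| = 15.6, V = (18.09, -28.48). ∠QVK = 107.3° gives VK at 42.30° from the x-axis; with |VK| = 19.5, K = (32.52, -15.35). ∠VKM = 117.4° gives KM at 104.9° from the x-axis; with |KM| = 14.2, M = (28.87, -1.632). ∠KMJ = 85.1° gives MJ at -160.2° from the x-axis; with |MJ| = 29.2, J = (1.392, -11.52). ∠MJB = 67.0° gives JB at -47.20° from the x-axis; with |JB| = 22.7, B = (16.82, -28.18). Then |SB| = |B − S| = 32.81.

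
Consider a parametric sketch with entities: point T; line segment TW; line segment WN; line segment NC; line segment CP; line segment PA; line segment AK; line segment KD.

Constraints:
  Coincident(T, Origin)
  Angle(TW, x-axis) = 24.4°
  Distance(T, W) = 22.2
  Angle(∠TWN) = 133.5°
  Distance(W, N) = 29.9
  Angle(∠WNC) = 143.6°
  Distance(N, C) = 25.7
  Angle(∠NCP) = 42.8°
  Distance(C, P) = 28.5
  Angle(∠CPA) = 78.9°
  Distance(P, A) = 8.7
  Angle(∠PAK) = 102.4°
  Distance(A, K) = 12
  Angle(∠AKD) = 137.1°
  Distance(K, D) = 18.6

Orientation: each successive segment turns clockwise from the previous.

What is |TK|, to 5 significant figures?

50.776

T is at the origin; TW runs at 24.4° with length 22.2, so W = (20.217, 9.1709). ∠TWN = 133.5° gives WN at -22.100° from the x-axis; with |WN| = 29.9, N = (47.920, -2.0782). ∠WNC = 143.6° gives NC at -58.500° from the x-axis; with |NC| = 25.7, C = (61.349, -23.991). ∠NCP = 42.8° gives CP at 164.30° from the x-axis; with |CP| = 28.5, P = (33.912, -16.279). ∠CPA = 78.9° gives PA at 63.200° from the x-axis; with |PA| = 8.7, A = (37.835, -8.5134). ∠PAK = 102.4° gives AK at -14.400° from the x-axis; with |AK| = 12.0, K = (49.458, -11.498). Then |TK| = |K − T| = 50.776.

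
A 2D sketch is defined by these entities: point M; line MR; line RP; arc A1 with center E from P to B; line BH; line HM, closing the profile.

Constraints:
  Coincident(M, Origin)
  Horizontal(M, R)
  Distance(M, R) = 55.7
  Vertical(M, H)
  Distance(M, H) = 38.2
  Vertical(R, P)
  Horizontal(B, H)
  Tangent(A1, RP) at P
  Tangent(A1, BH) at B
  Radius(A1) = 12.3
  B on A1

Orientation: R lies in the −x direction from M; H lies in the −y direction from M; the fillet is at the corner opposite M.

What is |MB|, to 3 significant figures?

57.8

The virtual corner opposite M is at (-55.7, -38.2). The tangent condition forces EP to be normal to RP and the tangent condition forces EB to be normal to BH, with radius 12.3, so the center E sits 12.3 in from both sides at E = (-43.4, -25.9). That places the tangent points at P = (-55.7, -25.9) on RP and B = (-43.4, -38.2) on BH. Then |MB| = |B − M| = 57.8.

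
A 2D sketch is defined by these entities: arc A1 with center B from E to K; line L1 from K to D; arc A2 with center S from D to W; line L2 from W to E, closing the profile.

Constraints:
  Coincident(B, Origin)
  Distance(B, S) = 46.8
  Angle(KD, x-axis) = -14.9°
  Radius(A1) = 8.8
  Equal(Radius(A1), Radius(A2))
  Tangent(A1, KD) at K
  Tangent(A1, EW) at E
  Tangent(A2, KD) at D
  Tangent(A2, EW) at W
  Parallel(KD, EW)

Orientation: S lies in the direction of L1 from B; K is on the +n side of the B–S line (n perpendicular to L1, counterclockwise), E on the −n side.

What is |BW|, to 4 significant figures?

47.62

The slot axis is L1's direction at -14.9°, so u = (cos -14.9°, sin -14.9°) = (0.9664, -0.2571) and n = (−sin -14.9°, cos -14.9°) = (0.2571, 0.9664). B is at the origin and S lies 46.8 along u from B, so S = 46.8·u = (45.23, -12.03). Tangency of A1 to both parallel lines with radius 8.8 puts K and E at B ± 8.8·n: K = (2.263, 8.504), E = (-2.263, -8.504). Equal radii place D and W the same way about S: D = S + 8.8·n = (47.49, -3.530), W = S − 8.8·n = (42.96, -20.54). Then |BW| = |W − B| = 47.62.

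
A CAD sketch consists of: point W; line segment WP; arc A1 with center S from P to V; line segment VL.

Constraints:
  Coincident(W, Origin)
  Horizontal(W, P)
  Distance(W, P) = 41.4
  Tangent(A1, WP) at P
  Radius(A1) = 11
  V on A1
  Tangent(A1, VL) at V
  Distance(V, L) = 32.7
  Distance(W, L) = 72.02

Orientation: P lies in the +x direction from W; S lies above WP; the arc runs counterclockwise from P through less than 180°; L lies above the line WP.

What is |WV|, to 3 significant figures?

52.8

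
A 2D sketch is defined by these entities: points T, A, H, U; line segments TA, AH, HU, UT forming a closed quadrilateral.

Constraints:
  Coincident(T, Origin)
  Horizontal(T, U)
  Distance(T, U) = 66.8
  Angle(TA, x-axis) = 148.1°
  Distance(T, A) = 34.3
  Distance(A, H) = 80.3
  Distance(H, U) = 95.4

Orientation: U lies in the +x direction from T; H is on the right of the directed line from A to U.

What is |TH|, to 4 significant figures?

59.85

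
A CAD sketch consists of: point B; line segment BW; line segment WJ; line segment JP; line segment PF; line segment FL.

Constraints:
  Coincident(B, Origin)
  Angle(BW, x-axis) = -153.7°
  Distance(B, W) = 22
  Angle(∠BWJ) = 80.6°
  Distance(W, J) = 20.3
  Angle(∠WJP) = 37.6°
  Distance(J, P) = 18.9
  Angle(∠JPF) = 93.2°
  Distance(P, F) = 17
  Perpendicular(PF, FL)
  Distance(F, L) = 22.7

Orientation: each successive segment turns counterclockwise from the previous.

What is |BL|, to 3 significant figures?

38.7

B is at the origin; BW runs at -153.7° with length 22.0, so W = (-19.7, -9.75). ∠BWJ = 80.6° gives WJ at -54.3° from the x-axis; with |WJ| = 20.3, J = (-7.88, -26.2). ∠WJP = 37.6° gives JP at 88.1° from the x-axis; with |JP| = 18.9, P = (-7.25, -7.34). ∠JPF = 93.2° gives PF at 175° from the x-axis; with |PF| = 17.0, F = (-24.2, -5.83). The perpendicularity gives FL at right angles to PF, so FL runs at -95.1°; with |FL| = 22.7, L = (-26.2, -28.4). Then |BL| = |L − B| = 38.7.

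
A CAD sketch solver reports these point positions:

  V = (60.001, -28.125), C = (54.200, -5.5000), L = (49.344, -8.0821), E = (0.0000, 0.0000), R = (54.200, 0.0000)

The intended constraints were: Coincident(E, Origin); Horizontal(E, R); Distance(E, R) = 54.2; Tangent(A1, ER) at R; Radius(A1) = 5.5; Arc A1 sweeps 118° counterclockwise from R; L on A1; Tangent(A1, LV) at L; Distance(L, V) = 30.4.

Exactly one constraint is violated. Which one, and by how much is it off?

Distance(L, V) = 30.4 — off by 7.70.

E = (0.00, 0.00) ✓; E.y = 0.00, R.y = 0.00 ✓; |ER| = 54.20 ✓; ∠(CR, RE) = 90.00° ✓; |CR| = 5.500 ✓; bearing(C→L) − bearing(C→R) = 118.0° ✓; |CL| = 5.500 ✓; ∠(CL, LV) = 90.00° ✓; |LV| = 22.70 ✗.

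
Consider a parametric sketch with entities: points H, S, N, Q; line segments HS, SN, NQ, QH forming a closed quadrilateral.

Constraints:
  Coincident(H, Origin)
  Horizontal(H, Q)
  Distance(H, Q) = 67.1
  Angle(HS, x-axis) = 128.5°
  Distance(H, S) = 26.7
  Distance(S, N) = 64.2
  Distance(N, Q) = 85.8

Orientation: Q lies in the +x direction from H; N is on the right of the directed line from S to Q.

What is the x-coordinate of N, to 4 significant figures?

-7.359

Checks: |SN| = 64.20 ✓; |NQ| = 85.80 ✓.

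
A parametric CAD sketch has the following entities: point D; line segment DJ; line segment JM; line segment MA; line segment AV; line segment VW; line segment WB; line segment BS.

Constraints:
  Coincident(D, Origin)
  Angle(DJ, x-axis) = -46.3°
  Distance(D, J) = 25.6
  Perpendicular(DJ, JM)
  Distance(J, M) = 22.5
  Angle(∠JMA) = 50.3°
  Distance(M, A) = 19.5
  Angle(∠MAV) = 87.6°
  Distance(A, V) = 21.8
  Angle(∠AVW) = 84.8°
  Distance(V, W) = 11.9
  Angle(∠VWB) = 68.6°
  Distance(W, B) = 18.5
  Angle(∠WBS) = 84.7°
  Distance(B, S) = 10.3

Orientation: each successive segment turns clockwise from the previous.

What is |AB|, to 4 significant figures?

5.495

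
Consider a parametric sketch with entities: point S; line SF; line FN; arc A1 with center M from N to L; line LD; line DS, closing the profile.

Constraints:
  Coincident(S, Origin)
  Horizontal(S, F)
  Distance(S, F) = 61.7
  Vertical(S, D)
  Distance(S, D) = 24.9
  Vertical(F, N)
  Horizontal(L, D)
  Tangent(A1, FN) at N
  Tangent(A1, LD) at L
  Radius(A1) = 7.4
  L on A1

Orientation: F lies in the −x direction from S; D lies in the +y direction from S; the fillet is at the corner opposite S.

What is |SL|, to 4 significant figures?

59.74

The virtual corner opposite S is at (-61.70, 24.90). Since A1 is tangent to FN there, MN ⟂ FN and A1 meets LD tangentially, so ML is at right angles to LD, with radius 7.4, so the center M sits 7.4 in from both sides at M = (-54.30, 17.50). That places the tangent points at N = (-61.70, 17.50) on FN and L = (-54.30, 24.90) on LD. Then |SL| = |L − S| = 59.74.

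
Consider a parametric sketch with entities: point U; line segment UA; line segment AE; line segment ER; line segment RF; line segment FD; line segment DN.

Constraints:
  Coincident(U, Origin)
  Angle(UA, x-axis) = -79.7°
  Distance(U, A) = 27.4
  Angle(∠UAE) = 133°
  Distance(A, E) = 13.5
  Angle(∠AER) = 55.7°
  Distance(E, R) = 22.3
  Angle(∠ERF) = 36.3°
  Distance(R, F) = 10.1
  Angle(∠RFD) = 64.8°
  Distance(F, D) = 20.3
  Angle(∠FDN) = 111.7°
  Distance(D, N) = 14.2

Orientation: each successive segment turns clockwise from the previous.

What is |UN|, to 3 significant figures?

39.0

U is at the origin; UA runs at -79.7° with length 27.4, so A = (4.90, -27.0). ∠UAE = 133.0° gives AE at -127° from the x-axis; with |AE| = 13.5, E = (-3.17, -37.8). ∠AER = 55.7° gives ER at 109° from the x-axis; with |ER| = 22.3, R = (-10.4, -16.7). ∠ERF = 36.3° gives RF at -34.7° from the x-axis; with |RF| = 10.1, F = (-2.13, -22.4). ∠RFD = 64.8° gives FD at -150° from the x-axis; with |FD| = 20.3, D = (-19.7, -32.6). ∠FDN = 111.7° gives DN at 142° from the x-axis; with |DN| = 14.2, N = (-30.8, -23.8). Then |UN| = |N − U| = 39.0.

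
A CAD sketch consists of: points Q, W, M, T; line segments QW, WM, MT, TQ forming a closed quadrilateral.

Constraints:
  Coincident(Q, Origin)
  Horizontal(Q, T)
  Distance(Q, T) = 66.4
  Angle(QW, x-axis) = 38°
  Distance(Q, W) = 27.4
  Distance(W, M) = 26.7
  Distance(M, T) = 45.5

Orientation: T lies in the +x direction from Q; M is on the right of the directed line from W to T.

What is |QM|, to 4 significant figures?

24.07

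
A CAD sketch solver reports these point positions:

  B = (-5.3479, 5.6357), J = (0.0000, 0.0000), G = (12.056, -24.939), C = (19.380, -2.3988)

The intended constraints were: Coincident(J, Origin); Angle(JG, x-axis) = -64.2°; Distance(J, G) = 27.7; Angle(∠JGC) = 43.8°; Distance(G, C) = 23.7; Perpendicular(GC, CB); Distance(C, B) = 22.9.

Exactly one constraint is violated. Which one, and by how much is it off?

Distance(C, B) = 22.9 — off by 3.10.

J = (0.00, 0.00) ✓; JG at -64.20° ✓; |JG| = 27.70 ✓; ∠JGC = 43.80° ✓; |GC| = 23.70 ✓; ∠(GC, CB) = 90.00° ✓; |CB| = 26.00 ✗.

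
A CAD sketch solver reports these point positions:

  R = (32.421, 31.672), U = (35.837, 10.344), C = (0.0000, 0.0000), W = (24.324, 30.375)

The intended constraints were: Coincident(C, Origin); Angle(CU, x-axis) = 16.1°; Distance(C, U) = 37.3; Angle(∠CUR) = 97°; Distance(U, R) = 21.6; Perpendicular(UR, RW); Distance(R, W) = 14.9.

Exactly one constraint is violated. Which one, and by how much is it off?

Distance(R, W) = 14.9 — off by 6.70.

C = (0.00, 0.00) ✓; CU at 16.10° ✓; |CU| = 37.30 ✓; ∠CUR = 97.00° ✓; |UR| = 21.60 ✓; ∠(UR, RW) = 90.00° ✓; |RW| = 8.200 ✗.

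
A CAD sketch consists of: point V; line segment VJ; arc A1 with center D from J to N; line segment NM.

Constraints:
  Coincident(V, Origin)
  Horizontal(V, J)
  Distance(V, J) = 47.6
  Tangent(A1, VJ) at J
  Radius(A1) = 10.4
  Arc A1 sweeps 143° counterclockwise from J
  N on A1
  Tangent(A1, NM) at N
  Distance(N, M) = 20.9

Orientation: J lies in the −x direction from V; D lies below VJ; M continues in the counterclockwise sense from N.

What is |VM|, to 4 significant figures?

48.58

V is at the origin; V and J share the same y with |VJ| = 47.6 and J on the −x side, so J = (-47.60, 0.000). Tangency of A1 to VJ means the radius DJ is perpendicular to VJ, so D = J + (0, -10.4) = (-47.60, -10.40). On A1, J sits at bearing 90° from D; a 143° counterclockwise sweep puts N at bearing 233°, so N = D + 10.4·(cos 233°, sin 233°) = (-53.86, -18.71). Since A1 is tangent to NM there, DN ⟂ NM, so NM runs along (−sin 233°, cos 233°); with |NM| = 20.9, M = (-37.17, -31.28). Then |VM| = |M − V| = 48.58.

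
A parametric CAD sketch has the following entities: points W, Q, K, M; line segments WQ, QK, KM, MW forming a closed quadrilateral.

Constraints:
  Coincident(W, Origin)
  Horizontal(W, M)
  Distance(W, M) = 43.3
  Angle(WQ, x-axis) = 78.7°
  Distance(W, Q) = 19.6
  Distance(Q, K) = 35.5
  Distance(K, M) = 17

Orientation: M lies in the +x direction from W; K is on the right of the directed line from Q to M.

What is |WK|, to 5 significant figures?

28.660

Checks: |QK| = 35.50 ✓; |KM| = 17.00 ✓.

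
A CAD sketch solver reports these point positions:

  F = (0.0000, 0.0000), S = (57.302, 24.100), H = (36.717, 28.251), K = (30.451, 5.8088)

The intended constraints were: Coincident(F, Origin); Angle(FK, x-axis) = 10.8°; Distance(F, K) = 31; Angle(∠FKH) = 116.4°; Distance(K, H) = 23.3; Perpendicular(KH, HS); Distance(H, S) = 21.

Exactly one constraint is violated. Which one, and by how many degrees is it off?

Perpendicular(KH, HS) — off by 4.20°.

F = (0.00, 0.00) ✓; FK at 10.80° ✓; |FK| = 31.00 ✓; ∠FKH = 116.4° ✓; |KH| = 23.30 ✓; ∠(KH, HS) = 85.80° ✗; |HS| = 21.00 ✓.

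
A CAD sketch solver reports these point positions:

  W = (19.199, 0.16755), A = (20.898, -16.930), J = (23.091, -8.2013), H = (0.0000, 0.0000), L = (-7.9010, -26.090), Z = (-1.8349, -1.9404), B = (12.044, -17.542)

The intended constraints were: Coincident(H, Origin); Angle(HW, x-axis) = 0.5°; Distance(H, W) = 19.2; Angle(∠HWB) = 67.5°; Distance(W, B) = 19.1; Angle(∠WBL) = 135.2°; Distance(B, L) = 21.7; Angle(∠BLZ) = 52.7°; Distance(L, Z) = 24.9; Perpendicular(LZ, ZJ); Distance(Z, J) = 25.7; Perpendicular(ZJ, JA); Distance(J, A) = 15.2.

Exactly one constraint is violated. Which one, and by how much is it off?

Distance(J, A) = 15.2 — off by 6.20.

H = (0.00, 0.00) ✓; HW at 0.5000° ✓; |HW| = 19.20 ✓; ∠HWB = 67.50° ✓; |WB| = 19.10 ✓; ∠WBL = 135.2° ✓; |BL| = 21.70 ✓; ∠BLZ = 52.70° ✓; |LZ| = 24.90 ✓; ∠(LZ, ZJ) = 90.00° ✓; |ZJ| = 25.70 ✓; ∠(ZJ, JA) = 90.00° ✓; |JA| = 9.000 ✗.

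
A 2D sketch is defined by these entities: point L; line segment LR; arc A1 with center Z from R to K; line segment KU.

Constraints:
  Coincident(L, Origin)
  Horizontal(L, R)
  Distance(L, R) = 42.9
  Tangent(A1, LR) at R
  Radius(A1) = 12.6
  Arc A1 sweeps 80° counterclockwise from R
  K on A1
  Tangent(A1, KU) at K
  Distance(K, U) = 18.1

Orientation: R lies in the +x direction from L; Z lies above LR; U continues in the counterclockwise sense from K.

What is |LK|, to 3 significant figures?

56.3

The tangent condition forces ZR to be normal to LR, so Z = R + (0, 12.6) = (42.9, 12.6). On A1, R sits at bearing -90° from Z; an 80° counterclockwise sweep puts K at bearing -10°, so K = Z + 12.6·(cos -10°, sin -10°) = (55.3, 10.4). Then |LK| = |K − L| = 56.3.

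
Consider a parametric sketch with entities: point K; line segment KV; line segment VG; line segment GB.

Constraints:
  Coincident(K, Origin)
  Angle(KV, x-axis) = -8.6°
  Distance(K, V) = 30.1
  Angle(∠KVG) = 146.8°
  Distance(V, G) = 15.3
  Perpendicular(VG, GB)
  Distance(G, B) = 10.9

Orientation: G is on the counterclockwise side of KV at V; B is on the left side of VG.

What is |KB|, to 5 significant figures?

40.870

∠KVG = 146.8°, so VG runs at -8.6° + (180° − 146.8°) = 24.600° from the x-axis; with |VG| = 15.3, G = V + 15.3·(cos 24.600°, sin 24.600°) = (43.673, 1.8681). VG is perpendicular to GB; with |GB| = 10.9 on the left of VG, B = G + 10.9·(-0.41628, 0.90924) = (39.135, 11.779). Then |KB| = |B − K| = 40.870.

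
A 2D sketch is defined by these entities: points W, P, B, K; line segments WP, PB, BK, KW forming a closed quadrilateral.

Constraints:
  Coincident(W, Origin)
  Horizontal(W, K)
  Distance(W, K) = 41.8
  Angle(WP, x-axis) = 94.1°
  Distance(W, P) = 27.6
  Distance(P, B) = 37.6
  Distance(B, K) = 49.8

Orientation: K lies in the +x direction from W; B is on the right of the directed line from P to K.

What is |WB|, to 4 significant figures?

12.01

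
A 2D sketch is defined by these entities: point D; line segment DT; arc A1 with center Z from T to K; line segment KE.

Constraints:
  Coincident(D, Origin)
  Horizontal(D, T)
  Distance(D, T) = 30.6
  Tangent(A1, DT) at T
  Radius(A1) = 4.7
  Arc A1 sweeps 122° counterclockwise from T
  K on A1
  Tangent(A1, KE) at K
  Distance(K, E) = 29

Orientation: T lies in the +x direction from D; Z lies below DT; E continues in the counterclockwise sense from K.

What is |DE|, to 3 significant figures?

52.7

D is at the origin; DT is horizontal with |DT| = 30.6 and T on the +x side, so T = (30.6, 0.00). Since A1 is tangent to DT there, ZT ⟂ DT, so Z = T + (0, -4.7) = (30.6, -4.70). On A1, T sits at bearing 90° from Z; a 122° counterclockwise sweep puts K at bearing 212°, so K = Z + 4.7·(cos 212°, sin 212°) = (26.6, -7.19). Tangency of A1 to KE means the radius ZK is perpendicular to KE, so KE runs along (−sin 212°, cos 212°); with |KE| = 29.0, E = (42.0, -31.8). Then |DE| = |E − D| = 52.7.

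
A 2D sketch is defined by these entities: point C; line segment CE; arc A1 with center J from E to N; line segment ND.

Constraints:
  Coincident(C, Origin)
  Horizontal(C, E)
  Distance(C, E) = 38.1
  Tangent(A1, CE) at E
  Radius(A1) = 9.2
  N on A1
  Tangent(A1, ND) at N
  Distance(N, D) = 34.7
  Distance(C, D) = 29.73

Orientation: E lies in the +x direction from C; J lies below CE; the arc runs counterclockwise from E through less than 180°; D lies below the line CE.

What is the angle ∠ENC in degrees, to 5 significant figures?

150.69°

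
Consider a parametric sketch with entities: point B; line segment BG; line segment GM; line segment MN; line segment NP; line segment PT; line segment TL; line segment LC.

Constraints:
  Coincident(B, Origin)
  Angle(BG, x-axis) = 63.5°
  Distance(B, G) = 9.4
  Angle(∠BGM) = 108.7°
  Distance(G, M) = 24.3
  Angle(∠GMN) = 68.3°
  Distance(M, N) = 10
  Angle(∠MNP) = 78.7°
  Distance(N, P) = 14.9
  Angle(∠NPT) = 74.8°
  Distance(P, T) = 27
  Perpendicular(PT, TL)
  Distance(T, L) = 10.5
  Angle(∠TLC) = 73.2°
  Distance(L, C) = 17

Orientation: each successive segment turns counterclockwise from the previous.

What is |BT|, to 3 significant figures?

40.5

B is at the origin; BG runs at 63.5° with length 9.4, so G = (4.19, 8.41). ∠BGM = 108.7° gives GM at 135° from the x-axis; with |GM| = 24.3, M = (-12.9, 25.7). ∠GMN = 68.3° gives MN at -114° from the x-axis; with |MN| = 10.0, N = (-16.9, 16.5). ∠MNP = 78.7° gives NP at -12.2° from the x-axis; with |NP| = 14.9, P = (-2.35, 13.3). ∠NPT = 74.8° gives PT at 93.0° from the x-axis; with |PT| = 27.0, T = (-3.77, 40.3). Then |BT| = |T − B| = 40.5.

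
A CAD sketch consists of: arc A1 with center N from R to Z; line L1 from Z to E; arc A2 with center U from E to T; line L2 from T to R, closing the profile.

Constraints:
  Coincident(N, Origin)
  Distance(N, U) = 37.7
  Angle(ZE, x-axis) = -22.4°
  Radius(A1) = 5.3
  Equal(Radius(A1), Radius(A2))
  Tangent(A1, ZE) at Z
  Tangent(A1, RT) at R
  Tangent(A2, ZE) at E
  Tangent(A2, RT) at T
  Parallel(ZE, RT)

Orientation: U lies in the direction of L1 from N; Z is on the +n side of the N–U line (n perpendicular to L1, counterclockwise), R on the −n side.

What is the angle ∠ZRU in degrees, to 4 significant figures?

82.00°

N is at the origin and U lies 37.7 along u from N, so U = 37.7·u = (34.86, -14.37). Tangency of A1 to both parallel lines with radius 5.3 puts Z and R at N ± 5.3·n: Z = (2.020, 4.900), R = (-2.020, -4.900). Then cos ∠ZRU = RZ·RU / (|RZ||RU|), giving 82.00°.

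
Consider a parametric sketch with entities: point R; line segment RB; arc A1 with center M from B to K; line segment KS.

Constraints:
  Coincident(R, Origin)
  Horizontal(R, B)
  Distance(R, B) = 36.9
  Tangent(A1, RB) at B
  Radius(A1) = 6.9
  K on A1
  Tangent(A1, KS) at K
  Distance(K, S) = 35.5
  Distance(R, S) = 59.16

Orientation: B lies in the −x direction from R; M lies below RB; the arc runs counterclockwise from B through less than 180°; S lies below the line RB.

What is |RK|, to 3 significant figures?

44.4

R is at the origin; R and B share the same y with |RB| = 36.9 and B on the −x side, so B = (-36.9, 0.00). A1 meets RB tangentially, so MB is at right angles to RB, so M = B + (0, -6.9) = (-36.9, -6.90). Since MK ⟂ KS (tangency), |MS| = √(6.9² + 35.5²) = 36.2 regardless of where K sits on A1. So S lies on both circle(R, 59.16) and circle(M, 36.2); the below-RB intersection is S = (-40.8, -42.9). K is the foot of the tangent from S: K = (-43.8, -7.48).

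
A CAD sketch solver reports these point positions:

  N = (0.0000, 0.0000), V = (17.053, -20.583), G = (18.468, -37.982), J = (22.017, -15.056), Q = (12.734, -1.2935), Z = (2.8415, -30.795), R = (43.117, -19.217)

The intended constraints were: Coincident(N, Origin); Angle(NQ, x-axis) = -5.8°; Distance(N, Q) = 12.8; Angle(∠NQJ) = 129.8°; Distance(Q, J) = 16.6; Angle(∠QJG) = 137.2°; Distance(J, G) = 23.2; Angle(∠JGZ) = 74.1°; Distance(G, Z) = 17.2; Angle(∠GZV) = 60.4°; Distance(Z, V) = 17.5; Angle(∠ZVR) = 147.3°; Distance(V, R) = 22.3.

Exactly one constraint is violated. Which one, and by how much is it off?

Distance(V, R) = 22.3 — off by 3.80.

N = (0.00, 0.00) ✓; NQ at -5.800° ✓; |NQ| = 12.80 ✓; ∠NQJ = 129.8° ✓; |QJ| = 16.60 ✓; ∠QJG = 137.2° ✓; |JG| = 23.20 ✓; ∠JGZ = 74.10° ✓; |GZ| = 17.20 ✓; ∠GZV = 60.40° ✓; |ZV| = 17.50 ✓; ∠ZVR = 147.3° ✓; |VR| = 26.10 ✗.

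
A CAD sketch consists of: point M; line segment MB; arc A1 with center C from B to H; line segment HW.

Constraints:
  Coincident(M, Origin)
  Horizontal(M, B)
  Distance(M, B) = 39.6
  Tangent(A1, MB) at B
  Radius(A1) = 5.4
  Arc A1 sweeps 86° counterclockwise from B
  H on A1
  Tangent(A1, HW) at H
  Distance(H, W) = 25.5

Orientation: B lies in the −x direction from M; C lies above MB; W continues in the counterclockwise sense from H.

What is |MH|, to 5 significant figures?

34.580

Since A1 is tangent to MB there, CB ⟂ MB, so C = B + (0, 5.4) = (-39.600, 5.4000). On A1, B sits at bearing -90° from C; an 86° counterclockwise sweep puts H at bearing -4°, so H = C + 5.4·(cos -4°, sin -4°) = (-34.213, 5.0233). Then |MH| = |H − M| = 34.580.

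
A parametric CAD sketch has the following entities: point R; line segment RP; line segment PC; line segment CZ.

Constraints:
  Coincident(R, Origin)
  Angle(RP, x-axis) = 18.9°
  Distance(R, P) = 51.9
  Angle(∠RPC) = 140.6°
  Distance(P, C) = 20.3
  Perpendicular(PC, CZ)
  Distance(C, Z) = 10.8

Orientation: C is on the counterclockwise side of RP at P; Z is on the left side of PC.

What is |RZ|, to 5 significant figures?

64.335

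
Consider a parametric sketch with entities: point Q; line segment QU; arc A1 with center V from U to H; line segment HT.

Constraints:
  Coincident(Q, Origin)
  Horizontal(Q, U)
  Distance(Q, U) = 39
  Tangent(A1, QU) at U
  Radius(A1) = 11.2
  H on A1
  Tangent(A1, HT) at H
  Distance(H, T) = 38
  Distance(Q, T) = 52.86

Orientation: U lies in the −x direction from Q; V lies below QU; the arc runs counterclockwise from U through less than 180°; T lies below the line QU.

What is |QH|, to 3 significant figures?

51.0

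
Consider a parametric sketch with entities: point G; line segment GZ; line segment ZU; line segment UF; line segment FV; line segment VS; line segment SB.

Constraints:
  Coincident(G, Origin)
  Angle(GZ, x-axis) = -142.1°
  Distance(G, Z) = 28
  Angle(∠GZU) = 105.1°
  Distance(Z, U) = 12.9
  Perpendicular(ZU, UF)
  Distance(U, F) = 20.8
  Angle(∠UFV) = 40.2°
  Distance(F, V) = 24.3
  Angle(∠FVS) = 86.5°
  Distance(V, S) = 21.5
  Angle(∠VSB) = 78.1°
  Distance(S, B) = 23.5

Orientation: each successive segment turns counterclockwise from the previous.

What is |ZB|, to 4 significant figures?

26.57

G is at the origin; GZ runs at -142.1° with length 28.0, so Z = (-22.09, -17.20). ∠GZU = 105.1° gives ZU at -67.20° from the x-axis; with |ZU| = 12.9, U = (-17.10, -29.09). The perpendicularity gives UF at right angles to ZU, so UF runs at 22.80°; with |UF| = 20.8, F = (2.079, -21.03). ∠UFV = 40.2° gives FV at 162.6° from the x-axis; with |FV| = 24.3, V = (-21.11, -13.77). ∠FVS = 86.5° gives VS at -103.9° from the x-axis; with |VS| = 21.5, S = (-26.27, -34.64). ∠VSB = 78.1° gives SB at -2.000° from the x-axis; with |SB| = 23.5, B = (-2.788, -35.46). Then |ZB| = |B − Z| = 26.57.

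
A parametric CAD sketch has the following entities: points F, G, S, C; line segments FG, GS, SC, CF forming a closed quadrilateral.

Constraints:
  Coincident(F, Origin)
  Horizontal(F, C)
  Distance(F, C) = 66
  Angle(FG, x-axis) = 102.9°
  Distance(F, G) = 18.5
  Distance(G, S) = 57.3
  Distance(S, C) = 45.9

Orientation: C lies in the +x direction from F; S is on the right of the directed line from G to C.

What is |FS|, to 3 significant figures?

41.0

Checks: |GS| = 57.30 ✓; |SC| = 45.90 ✓.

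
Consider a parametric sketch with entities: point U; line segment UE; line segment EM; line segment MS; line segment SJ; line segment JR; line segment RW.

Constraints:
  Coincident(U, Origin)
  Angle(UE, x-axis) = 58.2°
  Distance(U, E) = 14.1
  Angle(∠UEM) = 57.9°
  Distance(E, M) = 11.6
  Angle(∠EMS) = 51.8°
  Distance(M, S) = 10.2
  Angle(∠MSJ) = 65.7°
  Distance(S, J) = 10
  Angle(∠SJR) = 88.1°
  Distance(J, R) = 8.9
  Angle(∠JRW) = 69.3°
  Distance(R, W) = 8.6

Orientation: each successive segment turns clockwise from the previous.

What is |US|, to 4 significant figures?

4.503

∠UEM = 57.9° gives EM at -63.90° from the x-axis; with |EM| = 11.6, M = (12.53, 1.566). ∠EMS = 51.8° gives MS at 167.9° from the x-axis; with |MS| = 10.2, S = (2.560, 3.704). Then |US| = |S − U| = 4.503.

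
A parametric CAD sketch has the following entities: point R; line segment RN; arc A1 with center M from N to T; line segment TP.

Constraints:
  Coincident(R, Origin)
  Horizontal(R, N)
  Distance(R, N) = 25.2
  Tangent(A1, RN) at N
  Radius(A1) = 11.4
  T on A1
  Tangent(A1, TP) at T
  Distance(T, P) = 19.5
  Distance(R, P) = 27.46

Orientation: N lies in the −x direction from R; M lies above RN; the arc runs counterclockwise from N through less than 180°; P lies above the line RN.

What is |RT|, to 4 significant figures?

16.35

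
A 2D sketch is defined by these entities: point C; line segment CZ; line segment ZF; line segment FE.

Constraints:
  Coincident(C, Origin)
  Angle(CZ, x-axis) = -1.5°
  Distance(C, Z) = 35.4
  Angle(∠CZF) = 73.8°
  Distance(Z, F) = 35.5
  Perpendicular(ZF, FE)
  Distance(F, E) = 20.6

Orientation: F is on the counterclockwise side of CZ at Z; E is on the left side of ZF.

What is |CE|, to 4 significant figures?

28.91

C is at the origin; CZ runs at -1.5° with length 35.4, so Z = 35.4·(cos -1.5°, sin -1.5°) = (35.39, -0.9267). ∠CZF = 73.8°, so ZF runs at -1.5° + (180° − 73.8°) = 104.7° from the x-axis; with |ZF| = 35.5, F = Z + 35.5·(cos 104.7°, sin 104.7°) = (26.38, 33.41). The perpendicularity gives FE at right angles to ZF; with |FE| = 20.6 on the left of ZF, E = F + 20.6·(-0.9673, -0.2538) = (6.454, 28.18). Then |CE| = |E − C| = 28.91.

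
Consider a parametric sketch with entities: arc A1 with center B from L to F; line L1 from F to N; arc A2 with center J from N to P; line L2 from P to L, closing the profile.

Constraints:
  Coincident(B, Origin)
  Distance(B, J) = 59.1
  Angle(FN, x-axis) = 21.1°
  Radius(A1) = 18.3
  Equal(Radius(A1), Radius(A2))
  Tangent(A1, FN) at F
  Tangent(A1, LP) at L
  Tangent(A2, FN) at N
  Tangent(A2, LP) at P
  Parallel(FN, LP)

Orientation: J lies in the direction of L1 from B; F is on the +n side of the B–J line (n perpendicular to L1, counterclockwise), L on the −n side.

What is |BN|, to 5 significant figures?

61.868

The slot axis is L1's direction at 21.1°, so u = (cos 21.1°, sin 21.1°) = (0.93295, 0.36000) and n = (−sin 21.1°, cos 21.1°) = (-0.36000, 0.93295). B is at the origin and J lies 59.1 along u from B, so J = 59.1·u = (55.138, 21.276). Tangency of A1 to both parallel lines with radius 18.3 puts F and L at B ± 18.3·n: F = (-6.5879, 17.073), L = (6.5879, -17.073). Equal radii place N and P the same way about J: N = J + 18.3·n = (48.550, 38.349), P = J − 18.3·n = (61.725, 4.2028). Then |BN| = |N − B| = 61.868.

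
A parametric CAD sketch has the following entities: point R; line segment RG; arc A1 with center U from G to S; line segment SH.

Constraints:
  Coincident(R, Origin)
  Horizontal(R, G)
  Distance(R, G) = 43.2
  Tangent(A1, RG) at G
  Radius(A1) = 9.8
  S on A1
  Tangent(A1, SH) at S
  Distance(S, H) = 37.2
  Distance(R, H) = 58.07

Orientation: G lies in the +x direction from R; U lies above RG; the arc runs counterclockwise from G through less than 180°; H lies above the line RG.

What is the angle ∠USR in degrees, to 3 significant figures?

13.1°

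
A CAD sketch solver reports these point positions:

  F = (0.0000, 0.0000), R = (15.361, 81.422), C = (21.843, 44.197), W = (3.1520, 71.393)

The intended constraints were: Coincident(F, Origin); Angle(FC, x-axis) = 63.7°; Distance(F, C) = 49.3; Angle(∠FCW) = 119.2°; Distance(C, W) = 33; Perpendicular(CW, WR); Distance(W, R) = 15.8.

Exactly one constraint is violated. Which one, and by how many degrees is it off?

Perpendicular(CW, WR) — off by 4.90°.

F = (0.00, 0.00) ✓; FC at 63.70° ✓; |FC| = 49.30 ✓; ∠FCW = 119.2° ✓; |CW| = 33.00 ✓; ∠(CW, WR) = 85.10° ✗; |WR| = 15.80 ✓.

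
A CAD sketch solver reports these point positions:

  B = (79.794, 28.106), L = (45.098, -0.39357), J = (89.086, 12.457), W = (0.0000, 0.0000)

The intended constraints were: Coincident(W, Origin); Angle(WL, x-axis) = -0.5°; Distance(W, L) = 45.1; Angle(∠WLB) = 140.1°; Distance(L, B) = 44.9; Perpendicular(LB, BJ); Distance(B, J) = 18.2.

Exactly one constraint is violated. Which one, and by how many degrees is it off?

Perpendicular(LB, BJ) — off by 8.70°.

W = (0.00, 0.00) ✓; WL at -0.5000° ✓; |WL| = 45.10 ✓; ∠WLB = 140.1° ✓; |LB| = 44.90 ✓; ∠(LB, BJ) = 98.70° ✗; |BJ| = 18.20 ✓.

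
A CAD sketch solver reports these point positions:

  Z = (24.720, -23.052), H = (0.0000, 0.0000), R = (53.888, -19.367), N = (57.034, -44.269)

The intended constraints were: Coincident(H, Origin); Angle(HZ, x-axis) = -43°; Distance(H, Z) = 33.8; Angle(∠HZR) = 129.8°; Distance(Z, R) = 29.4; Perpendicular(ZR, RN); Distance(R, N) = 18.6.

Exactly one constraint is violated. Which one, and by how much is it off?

Distance(R, N) = 18.6 — off by 6.50.

H = (0.00, 0.00) ✓; HZ at -43.00° ✓; |HZ| = 33.80 ✓; ∠HZR = 129.8° ✓; |ZR| = 29.40 ✓; ∠(ZR, RN) = 90.00° ✓; |RN| = 25.10 ✗.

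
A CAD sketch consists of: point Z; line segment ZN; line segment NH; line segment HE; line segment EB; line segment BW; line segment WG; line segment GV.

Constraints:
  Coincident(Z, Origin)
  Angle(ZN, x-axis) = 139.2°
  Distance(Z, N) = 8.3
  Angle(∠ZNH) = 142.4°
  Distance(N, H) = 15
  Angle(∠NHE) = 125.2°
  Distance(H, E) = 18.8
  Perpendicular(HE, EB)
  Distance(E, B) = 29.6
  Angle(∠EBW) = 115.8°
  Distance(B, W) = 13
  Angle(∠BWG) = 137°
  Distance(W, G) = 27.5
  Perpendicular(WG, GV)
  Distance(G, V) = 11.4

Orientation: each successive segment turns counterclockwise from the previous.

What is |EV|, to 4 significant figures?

38.22

Z is at the origin; ZN runs at 139.2° with length 8.3, so N = (-6.283, 5.423). ∠ZNH = 142.4° gives NH at 176.8° from the x-axis; with |NH| = 15.0, H = (-21.26, 6.261). ∠NHE = 125.2° gives HE at -128.4° from the x-axis; with |HE| = 18.8, E = (-32.94, -8.473). HE is perpendicular to EB, so EB runs at -38.40°; with |EB| = 29.6, B = (-9.740, -26.86). ∠EBW = 115.8° gives BW at 25.80° from the x-axis; with |BW| = 13.0, W = (1.964, -21.20). ∠BWG = 137.0° gives WG at 68.80° from the x-axis; with |WG| = 27.5, G = (11.91, 4.438). The perpendicularity gives GV at right angles to WG, so GV runs at 158.8°; with |GV| = 11.4, V = (1.280, 8.561). Then |EV| = |V − E| = 38.22.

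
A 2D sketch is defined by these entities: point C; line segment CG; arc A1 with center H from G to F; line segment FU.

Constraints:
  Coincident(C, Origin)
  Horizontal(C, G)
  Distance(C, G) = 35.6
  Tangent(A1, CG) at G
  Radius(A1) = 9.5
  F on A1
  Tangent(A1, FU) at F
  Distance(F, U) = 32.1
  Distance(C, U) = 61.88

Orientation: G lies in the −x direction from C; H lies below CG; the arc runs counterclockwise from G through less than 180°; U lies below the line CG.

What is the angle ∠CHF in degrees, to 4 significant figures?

163.3°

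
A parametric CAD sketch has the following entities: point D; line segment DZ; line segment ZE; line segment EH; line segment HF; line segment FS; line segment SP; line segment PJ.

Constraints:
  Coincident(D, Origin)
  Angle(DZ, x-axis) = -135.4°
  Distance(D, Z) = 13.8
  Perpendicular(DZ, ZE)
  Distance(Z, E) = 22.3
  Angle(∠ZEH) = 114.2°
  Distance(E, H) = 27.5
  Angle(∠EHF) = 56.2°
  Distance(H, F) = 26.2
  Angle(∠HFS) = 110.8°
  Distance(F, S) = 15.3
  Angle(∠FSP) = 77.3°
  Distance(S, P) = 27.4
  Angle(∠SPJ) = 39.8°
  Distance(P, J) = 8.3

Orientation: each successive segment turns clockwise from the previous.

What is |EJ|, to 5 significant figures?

12.041

D is at the origin; DZ runs at -135.4° with length 13.8, so Z = (-9.8260, -9.6897). DZ is perpendicular to ZE, so ZE runs at 134.60°; with |ZE| = 22.3, E = (-25.484, 6.1885). ∠ZEH = 114.2° gives EH at 68.800° from the x-axis; with |EH| = 27.5, H = (-15.539, 31.827). ∠EHF = 56.2° gives HF at -55.000° from the x-axis; with |HF| = 26.2, F = (-0.51159, 10.366). ∠HFS = 110.8° gives FS at -124.20° from the x-axis; with |FS| = 15.3, S = (-9.1115, -2.2887). ∠FSP = 77.3° gives SP at 133.10° from the x-axis; with |SP| = 27.4, P = (-27.833, 17.718). ∠SPJ = 39.8° gives PJ at -7.1000° from the x-axis; with |PJ| = 8.3, J = (-19.597, 16.692). Then |EJ| = |J − E| = 12.041.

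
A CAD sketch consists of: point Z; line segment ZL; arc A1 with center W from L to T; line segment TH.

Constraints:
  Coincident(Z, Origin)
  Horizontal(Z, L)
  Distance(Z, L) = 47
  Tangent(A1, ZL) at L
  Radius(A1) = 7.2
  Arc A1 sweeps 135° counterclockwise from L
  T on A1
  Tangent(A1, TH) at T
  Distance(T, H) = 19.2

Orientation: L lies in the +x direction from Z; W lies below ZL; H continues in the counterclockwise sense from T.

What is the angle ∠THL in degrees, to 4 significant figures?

26.84°

On A1, L sits at bearing 90° from W; a 135° counterclockwise sweep puts T at bearing 225°, so T = W + 7.2·(cos 225°, sin 225°) = (41.91, -12.29). The tangent condition forces WT to be normal to TH, so TH runs along (−sin 225°, cos 225°); with |TH| = 19.2, H = (55.49, -25.87). Then cos ∠THL = HT·HL / (|HT||HL|), giving 26.84°.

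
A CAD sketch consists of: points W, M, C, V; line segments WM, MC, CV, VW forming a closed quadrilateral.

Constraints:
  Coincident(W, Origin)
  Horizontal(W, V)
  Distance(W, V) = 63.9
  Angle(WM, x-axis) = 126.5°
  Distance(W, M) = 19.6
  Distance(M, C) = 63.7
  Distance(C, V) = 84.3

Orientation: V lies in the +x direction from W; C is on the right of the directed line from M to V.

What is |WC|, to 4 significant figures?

47.99

Checks: W = (0.00, 0.00) ✓; |MC| = 63.70 ✓; |CV| = 84.30 ✓.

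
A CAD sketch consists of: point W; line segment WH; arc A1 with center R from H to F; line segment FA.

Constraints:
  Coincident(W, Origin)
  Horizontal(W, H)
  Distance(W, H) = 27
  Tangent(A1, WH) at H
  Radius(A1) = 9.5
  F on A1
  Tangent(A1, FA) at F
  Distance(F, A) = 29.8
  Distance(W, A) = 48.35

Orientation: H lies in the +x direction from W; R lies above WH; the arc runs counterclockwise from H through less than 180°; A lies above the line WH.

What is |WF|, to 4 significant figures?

38.12

Checks: ∠(RH, HW) = 90.00° ✓; |RH| = 9.500 ✓; |RF| = 9.500 ✓; ∠(RF, FA) = 90.00° ✓; |FA| = 29.80 ✓; |WA| = 48.35 ✓.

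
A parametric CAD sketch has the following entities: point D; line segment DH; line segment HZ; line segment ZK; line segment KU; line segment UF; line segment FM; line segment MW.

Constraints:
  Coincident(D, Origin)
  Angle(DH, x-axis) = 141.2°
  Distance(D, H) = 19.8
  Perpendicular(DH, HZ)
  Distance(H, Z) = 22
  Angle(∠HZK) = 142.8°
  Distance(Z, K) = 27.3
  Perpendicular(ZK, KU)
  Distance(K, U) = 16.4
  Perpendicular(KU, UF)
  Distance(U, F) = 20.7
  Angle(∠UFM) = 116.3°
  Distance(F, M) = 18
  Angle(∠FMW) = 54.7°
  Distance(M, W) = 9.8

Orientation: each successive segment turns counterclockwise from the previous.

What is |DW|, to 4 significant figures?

30.59

D is at the origin; DH runs at 141.2° with length 19.8, so H = (-15.43, 12.41). DH ⟂ HZ, so HZ runs at -128.8°; with |HZ| = 22.0, Z = (-29.22, -4.739). ∠HZK = 142.8° gives ZK at -91.60° from the x-axis; with |ZK| = 27.3, K = (-29.98, -32.03). ZK ⟂ KU, so KU runs at -1.600°; with |KU| = 16.4, U = (-13.58, -32.49). The perpendicularity gives UF at right angles to KU, so UF runs at 88.40°; with |UF| = 20.7, F = (-13.01, -11.79). ∠UFM = 116.3° gives FM at 152.1° from the x-axis; with |FM| = 18.0, M = (-28.91, -3.371). ∠FMW = 54.7° gives MW at -82.60° from the x-axis; with |MW| = 9.8, W = (-27.65, -13.09). Then |DW| = |W − D| = 30.59.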